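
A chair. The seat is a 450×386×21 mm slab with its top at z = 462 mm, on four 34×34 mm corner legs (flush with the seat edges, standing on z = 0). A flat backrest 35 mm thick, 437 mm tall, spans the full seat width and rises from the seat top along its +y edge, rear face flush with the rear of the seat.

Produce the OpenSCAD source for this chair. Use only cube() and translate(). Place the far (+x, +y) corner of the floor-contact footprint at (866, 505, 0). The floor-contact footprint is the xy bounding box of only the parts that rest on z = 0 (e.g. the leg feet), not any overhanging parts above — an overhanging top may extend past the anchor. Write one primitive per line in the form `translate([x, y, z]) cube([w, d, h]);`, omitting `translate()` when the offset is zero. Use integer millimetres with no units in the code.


translate([416, 119, 441]) cube([450, 386, 21]);
translate([416, 119, 0]) cube([34, 34, 441]);
translate([832, 119, 0]) cube([34, 34, 441]);
translate([416, 471, 0]) cube([34, 34, 441]);
translate([832, 471, 0]) cube([34, 34, 441]);
translate([416, 470, 462]) cube([450, 35, 437]);


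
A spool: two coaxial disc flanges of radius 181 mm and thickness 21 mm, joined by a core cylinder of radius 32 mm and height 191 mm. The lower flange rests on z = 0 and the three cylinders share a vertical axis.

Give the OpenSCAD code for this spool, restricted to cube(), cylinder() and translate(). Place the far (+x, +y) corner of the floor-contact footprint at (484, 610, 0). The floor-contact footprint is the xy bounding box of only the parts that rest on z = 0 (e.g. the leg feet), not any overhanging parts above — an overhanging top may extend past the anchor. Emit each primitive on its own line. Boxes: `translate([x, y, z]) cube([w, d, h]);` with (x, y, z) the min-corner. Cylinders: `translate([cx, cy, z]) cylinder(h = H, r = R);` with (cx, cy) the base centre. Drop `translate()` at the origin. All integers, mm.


translate([303, 429, 0]) cylinder(h = 21, r = 181);
translate([303, 429, 21]) cylinder(h = 191, r = 32);
translate([303, 429, 212]) cylinder(h = 21, r = 181);


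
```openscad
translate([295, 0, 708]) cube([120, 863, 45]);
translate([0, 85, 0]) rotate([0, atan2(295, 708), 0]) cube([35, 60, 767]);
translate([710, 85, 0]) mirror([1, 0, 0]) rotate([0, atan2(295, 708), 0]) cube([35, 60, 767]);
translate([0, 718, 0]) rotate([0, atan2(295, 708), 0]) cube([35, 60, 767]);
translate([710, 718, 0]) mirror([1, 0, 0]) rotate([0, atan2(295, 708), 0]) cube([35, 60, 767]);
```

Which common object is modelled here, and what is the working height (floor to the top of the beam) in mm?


A sawhorse. The overall height is 753 mm.

A beam across two mirrored pairs of raked legs — a sawhorse. The beam's underside is at z = 708 (matching the legs' vertical rise in atan2(295, 708)) and the beam is 45 mm tall, so its top is at 708 + 45 = 753 mm. The raked legs top out at the beam's underside, so that is the highest point.


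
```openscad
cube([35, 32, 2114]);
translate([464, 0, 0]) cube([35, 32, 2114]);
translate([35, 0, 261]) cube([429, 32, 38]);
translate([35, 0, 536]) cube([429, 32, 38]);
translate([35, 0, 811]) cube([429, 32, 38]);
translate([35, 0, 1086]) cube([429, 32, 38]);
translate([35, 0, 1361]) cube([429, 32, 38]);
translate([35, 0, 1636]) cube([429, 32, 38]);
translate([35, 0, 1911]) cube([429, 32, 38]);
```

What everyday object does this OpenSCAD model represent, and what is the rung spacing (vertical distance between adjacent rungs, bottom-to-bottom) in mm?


A ladder. The rung spacing is 275 mm.

Two tall 35×32 posts with 7 short bars between them — a ladder. Adjacent rungs sit at z = 261 and z = 536, so the spacing is 536 − 261 = 275 mm.


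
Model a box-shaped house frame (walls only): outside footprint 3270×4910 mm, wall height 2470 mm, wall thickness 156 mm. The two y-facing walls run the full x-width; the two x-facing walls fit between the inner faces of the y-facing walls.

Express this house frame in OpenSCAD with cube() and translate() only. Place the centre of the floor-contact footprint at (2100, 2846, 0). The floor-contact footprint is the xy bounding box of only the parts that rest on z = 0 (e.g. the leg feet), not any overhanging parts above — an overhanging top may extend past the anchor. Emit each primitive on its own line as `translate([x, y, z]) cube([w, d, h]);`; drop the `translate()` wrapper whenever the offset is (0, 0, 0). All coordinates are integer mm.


translate([465, 391, 0]) cube([3270, 156, 2470]);
translate([465, 5145, 0]) cube([3270, 156, 2470]);
translate([465, 547, 0]) cube([156, 4598, 2470]);
translate([3579, 547, 0]) cube([156, 4598, 2470]);


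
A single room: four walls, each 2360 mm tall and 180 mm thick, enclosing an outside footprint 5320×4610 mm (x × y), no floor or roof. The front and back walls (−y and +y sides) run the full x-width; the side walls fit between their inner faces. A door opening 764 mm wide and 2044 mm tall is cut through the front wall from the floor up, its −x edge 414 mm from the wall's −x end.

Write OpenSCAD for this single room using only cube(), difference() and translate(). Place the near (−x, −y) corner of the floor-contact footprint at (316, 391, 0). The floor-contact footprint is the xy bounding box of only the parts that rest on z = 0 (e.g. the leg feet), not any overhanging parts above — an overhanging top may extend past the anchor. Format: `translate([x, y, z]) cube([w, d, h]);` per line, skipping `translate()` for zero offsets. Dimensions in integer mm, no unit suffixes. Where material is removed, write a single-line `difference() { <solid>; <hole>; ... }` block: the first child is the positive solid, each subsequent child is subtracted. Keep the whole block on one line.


difference() { translate([316, 391, 0]) cube([5320, 180, 2360]); translate([730, 391, 0]) cube([764, 180, 2044]); }
translate([316, 4821, 0]) cube([5320, 180, 2360]);
translate([316, 571, 0]) cube([180, 4250, 2360]);
translate([5456, 571, 0]) cube([180, 4250, 2360]);


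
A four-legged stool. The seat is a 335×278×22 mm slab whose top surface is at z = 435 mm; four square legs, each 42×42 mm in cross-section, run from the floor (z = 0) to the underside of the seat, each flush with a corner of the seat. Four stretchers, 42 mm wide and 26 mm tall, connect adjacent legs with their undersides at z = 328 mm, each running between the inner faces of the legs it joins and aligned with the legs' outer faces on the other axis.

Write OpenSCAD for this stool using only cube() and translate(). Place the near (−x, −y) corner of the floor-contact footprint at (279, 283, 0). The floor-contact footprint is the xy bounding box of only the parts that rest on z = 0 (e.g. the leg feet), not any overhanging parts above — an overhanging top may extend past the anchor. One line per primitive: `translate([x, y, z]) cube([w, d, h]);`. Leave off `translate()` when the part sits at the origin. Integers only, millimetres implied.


translate([279, 283, 413]) cube([335, 278, 22]);
translate([279, 283, 0]) cube([42, 42, 413]);
translate([572, 283, 0]) cube([42, 42, 413]);
translate([279, 519, 0]) cube([42, 42, 413]);
translate([572, 519, 0]) cube([42, 42, 413]);
translate([321, 283, 328]) cube([251, 42, 26]);
translate([321, 519, 328]) cube([251, 42, 26]);
translate([279, 325, 328]) cube([42, 194, 26]);
translate([572, 325, 328]) cube([42, 194, 26]);


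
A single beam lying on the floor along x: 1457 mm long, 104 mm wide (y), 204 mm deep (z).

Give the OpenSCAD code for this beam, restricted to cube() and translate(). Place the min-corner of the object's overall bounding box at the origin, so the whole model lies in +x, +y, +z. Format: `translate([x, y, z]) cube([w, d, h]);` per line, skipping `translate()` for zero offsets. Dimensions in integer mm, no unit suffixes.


cube([1457, 104, 204]);


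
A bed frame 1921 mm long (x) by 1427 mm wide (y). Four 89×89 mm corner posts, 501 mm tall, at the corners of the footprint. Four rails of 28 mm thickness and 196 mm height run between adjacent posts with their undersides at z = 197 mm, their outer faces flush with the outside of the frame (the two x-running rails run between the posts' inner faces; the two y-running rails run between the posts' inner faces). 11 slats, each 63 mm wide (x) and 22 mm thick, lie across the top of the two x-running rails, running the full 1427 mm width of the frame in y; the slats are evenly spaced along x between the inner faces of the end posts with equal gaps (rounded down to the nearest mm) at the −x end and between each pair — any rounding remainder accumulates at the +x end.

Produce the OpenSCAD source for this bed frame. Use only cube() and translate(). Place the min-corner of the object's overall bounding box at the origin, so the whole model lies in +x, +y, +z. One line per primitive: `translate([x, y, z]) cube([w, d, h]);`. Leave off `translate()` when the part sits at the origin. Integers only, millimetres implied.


cube([89, 89, 501]);
translate([0, 1338, 0]) cube([89, 89, 501]);
translate([1832, 0, 0]) cube([89, 89, 501]);
translate([1832, 1338, 0]) cube([89, 89, 501]);
translate([89, 0, 197]) cube([1743, 28, 196]);
translate([89, 1399, 197]) cube([1743, 28, 196]);
translate([0, 89, 197]) cube([28, 1249, 196]);
translate([1893, 89, 197]) cube([28, 1249, 196]);
translate([176, 0, 393]) cube([63, 1427, 22]);
translate([326, 0, 393]) cube([63, 1427, 22]);
translate([476, 0, 393]) cube([63, 1427, 22]);
translate([626, 0, 393]) cube([63, 1427, 22]);
translate([776, 0, 393]) cube([63, 1427, 22]);
translate([926, 0, 393]) cube([63, 1427, 22]);
translate([1076, 0, 393]) cube([63, 1427, 22]);
translate([1226, 0, 393]) cube([63, 1427, 22]);
translate([1376, 0, 393]) cube([63, 1427, 22]);
translate([1526, 0, 393]) cube([63, 1427, 22]);
translate([1676, 0, 393]) cube([63, 1427, 22]);


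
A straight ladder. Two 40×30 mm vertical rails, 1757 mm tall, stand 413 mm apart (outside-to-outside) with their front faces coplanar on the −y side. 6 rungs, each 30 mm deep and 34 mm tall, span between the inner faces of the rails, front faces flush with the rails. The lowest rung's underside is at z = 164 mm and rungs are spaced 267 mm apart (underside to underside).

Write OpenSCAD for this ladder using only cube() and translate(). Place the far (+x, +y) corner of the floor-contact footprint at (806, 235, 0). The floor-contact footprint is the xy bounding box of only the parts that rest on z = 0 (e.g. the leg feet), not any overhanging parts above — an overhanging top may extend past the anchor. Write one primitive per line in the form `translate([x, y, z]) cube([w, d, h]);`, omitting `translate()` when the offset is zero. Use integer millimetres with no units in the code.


translate([393, 205, 0]) cube([40, 30, 1757]);
translate([766, 205, 0]) cube([40, 30, 1757]);
translate([433, 205, 164]) cube([333, 30, 34]);
translate([433, 205, 431]) cube([333, 30, 34]);
translate([433, 205, 698]) cube([333, 30, 34]);
translate([433, 205, 965]) cube([333, 30, 34]);
translate([433, 205, 1232]) cube([333, 30, 34]);
translate([433, 205, 1499]) cube([333, 30, 34]);


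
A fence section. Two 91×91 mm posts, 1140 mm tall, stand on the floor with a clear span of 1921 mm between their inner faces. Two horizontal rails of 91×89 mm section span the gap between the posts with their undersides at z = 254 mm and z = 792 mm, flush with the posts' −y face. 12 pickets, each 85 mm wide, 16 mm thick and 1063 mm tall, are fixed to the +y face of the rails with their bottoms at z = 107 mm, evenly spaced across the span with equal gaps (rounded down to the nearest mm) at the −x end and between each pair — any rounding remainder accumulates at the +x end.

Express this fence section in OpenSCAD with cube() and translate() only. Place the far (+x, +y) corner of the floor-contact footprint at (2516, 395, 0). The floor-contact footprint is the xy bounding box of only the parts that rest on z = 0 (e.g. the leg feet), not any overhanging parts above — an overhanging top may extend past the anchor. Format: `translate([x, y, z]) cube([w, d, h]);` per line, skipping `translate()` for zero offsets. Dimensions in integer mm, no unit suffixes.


translate([413, 304, 0]) cube([91, 91, 1140]);
translate([2425, 304, 0]) cube([91, 91, 1140]);
translate([504, 304, 254]) cube([1921, 91, 89]);
translate([504, 304, 792]) cube([1921, 91, 89]);
translate([573, 395, 107]) cube([85, 16, 1063]);
translate([727, 395, 107]) cube([85, 16, 1063]);
translate([881, 395, 107]) cube([85, 16, 1063]);
translate([1035, 395, 107]) cube([85, 16, 1063]);
translate([1189, 395, 107]) cube([85, 16, 1063]);
translate([1343, 395, 107]) cube([85, 16, 1063]);
translate([1497, 395, 107]) cube([85, 16, 1063]);
translate([1651, 395, 107]) cube([85, 16, 1063]);
translate([1805, 395, 107]) cube([85, 16, 1063]);
translate([1959, 395, 107]) cube([85, 16, 1063]);
translate([2113, 395, 107]) cube([85, 16, 1063]);
translate([2267, 395, 107]) cube([85, 16, 1063]);


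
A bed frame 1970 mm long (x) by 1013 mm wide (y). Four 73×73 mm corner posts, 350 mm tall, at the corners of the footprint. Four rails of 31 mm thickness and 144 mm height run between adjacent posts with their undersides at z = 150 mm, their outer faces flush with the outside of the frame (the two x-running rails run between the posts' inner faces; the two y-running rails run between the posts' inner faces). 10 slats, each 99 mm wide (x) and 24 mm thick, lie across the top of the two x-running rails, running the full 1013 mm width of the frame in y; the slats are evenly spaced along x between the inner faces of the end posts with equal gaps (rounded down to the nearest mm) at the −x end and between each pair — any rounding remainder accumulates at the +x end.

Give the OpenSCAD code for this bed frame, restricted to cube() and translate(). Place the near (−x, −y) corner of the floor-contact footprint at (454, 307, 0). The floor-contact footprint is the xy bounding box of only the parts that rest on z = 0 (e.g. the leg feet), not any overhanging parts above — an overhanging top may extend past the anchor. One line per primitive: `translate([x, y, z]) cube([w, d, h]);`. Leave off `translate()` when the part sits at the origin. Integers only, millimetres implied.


translate([454, 307, 0]) cube([73, 73, 350]);
translate([454, 1247, 0]) cube([73, 73, 350]);
translate([2351, 307, 0]) cube([73, 73, 350]);
translate([2351, 1247, 0]) cube([73, 73, 350]);
translate([527, 307, 150]) cube([1824, 31, 144]);
translate([527, 1289, 150]) cube([1824, 31, 144]);
translate([454, 380, 150]) cube([31, 867, 144]);
translate([2393, 380, 150]) cube([31, 867, 144]);
translate([602, 307, 294]) cube([99, 1013, 24]);
translate([776, 307, 294]) cube([99, 1013, 24]);
translate([950, 307, 294]) cube([99, 1013, 24]);
translate([1124, 307, 294]) cube([99, 1013, 24]);
translate([1298, 307, 294]) cube([99, 1013, 24]);
translate([1472, 307, 294]) cube([99, 1013, 24]);
translate([1646, 307, 294]) cube([99, 1013, 24]);
translate([1820, 307, 294]) cube([99, 1013, 24]);
translate([1994, 307, 294]) cube([99, 1013, 24]);
translate([2168, 307, 294]) cube([99, 1013, 24]);


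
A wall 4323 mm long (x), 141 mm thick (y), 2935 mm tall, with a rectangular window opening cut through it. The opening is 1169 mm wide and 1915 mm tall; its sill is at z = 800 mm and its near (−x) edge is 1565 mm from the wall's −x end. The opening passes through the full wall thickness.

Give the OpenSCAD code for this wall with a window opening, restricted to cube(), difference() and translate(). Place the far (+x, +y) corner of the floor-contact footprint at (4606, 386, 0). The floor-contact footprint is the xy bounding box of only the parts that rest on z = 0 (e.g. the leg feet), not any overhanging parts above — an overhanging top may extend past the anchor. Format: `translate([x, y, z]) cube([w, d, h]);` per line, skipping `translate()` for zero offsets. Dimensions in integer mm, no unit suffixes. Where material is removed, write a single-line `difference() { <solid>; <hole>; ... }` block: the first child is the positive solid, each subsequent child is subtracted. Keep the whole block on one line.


difference() { translate([283, 245, 0]) cube([4323, 141, 2935]); translate([1848, 245, 800]) cube([1169, 141, 1915]); }


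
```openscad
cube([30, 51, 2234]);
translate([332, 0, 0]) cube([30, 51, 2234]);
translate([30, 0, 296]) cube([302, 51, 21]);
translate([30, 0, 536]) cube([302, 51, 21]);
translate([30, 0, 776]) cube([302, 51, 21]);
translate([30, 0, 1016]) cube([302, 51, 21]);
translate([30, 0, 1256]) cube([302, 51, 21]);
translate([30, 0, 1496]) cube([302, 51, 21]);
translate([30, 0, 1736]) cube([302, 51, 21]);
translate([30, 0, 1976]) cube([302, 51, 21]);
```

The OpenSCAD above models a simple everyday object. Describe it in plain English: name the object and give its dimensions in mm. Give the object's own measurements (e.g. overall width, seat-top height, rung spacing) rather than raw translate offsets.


A straight ladder. Two 30×51 mm vertical rails, 2234 mm tall, stand 362 mm apart (outside-to-outside) with their front faces coplanar on the −y side. 8 rungs, each 51 mm deep and 21 mm tall, span between the inner faces of the rails, front faces flush with the rails. The lowest rung's underside is at z = 296 mm and rungs are spaced 240 mm apart (underside to underside).


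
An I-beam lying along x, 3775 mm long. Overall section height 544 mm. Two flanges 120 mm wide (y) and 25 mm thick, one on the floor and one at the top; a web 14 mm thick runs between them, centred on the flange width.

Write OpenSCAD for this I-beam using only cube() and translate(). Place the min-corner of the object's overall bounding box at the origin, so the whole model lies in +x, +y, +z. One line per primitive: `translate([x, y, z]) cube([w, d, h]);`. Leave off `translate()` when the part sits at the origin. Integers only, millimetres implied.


cube([3775, 120, 25]);
translate([0, 53, 25]) cube([3775, 14, 494]);
translate([0, 0, 519]) cube([3775, 120, 25]);


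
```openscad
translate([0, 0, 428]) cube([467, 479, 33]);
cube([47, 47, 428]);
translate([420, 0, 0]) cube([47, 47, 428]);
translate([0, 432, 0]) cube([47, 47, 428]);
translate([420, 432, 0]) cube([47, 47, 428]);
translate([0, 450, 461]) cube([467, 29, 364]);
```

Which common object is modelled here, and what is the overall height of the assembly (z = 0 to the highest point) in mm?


A chair. The overall height is 825 mm.

A slab on four corner posts with a tall panel at the back — a chair. The seat slab sits at z = 428 with thickness 33, and the 364 mm backrest starts at the seat top, so the overall height is 428 + 33 + 364 = 825 mm.


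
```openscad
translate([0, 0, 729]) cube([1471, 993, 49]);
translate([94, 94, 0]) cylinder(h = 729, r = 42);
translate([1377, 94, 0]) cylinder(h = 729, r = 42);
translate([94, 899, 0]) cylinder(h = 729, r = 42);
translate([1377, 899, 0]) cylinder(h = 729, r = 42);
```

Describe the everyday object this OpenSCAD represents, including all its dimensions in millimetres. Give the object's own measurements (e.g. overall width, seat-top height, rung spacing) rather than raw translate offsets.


A table: top 1471 mm (x) × 993 mm (y), 49 mm thick, upper face at z = 778 mm, on four round legs of 84 mm diameter, each leg's bounding box inset 52 mm from the nearest pair of top edges from z = 0 to the bottom of the top.


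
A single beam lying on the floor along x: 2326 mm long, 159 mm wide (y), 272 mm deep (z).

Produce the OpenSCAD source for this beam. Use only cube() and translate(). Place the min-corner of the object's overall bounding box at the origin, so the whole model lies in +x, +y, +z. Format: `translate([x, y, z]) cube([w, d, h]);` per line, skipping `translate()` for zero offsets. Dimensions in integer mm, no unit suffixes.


cube([2326, 159, 272]);


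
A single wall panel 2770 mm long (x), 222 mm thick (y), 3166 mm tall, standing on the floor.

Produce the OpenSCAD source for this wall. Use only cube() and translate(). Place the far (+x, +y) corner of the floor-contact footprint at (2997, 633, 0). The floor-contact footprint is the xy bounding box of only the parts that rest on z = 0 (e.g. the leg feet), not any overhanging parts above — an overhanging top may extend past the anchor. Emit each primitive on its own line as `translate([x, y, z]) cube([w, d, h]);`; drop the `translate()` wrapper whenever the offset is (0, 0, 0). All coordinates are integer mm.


translate([227, 411, 0]) cube([2770, 222, 3166]);


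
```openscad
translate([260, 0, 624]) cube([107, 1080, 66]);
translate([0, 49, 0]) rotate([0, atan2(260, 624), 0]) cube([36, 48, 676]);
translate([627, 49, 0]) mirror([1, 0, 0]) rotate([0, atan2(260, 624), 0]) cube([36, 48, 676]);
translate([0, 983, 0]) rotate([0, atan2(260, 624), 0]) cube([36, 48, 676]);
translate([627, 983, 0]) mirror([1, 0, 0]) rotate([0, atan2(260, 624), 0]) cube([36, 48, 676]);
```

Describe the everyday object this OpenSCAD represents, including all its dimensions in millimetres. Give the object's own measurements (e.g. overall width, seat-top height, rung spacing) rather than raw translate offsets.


A sawhorse. A 107×1080×66 mm beam (x, y, z) sits on two A-frame leg pairs. Each pair is two raked legs of 36×48 mm section (48 mm along y) splaying symmetrically in x. Each leg rises 624 mm vertically over 260 mm of horizontal reach and is 676 mm long along its own axis. Every leg's outer bottom edge rests on the floor and its outer top edge meets a bottom edge of the beam — the left legs (tilting toward +x) meet the beam's −x bottom edge, the right legs (their mirror images, tilting toward −x) meet its +x bottom edge — so the leg tops tuck under the beam, the beam's underside is 624 mm above the floor, and the feet are 627 mm apart outside-to-outside with the beam centred between them. The two leg pairs are set in 49 mm from either end of the beam.


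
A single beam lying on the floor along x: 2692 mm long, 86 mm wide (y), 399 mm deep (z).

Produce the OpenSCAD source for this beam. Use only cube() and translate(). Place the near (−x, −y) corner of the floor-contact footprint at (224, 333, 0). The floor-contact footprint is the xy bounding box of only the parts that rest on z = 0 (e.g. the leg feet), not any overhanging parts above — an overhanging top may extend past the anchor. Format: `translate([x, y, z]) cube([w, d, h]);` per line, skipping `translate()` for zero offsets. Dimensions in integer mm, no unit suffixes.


translate([224, 333, 0]) cube([2692, 86, 399]);


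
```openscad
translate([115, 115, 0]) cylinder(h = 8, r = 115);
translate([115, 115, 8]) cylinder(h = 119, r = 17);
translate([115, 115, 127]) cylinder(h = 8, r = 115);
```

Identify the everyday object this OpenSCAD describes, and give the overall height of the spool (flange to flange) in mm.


A spool. The overall height is 135 mm.

Three coaxial cylinders, large–small–large — a spool. Two 8 mm flanges and a 119 mm core give 8 + 119 + 8 = 135 mm.


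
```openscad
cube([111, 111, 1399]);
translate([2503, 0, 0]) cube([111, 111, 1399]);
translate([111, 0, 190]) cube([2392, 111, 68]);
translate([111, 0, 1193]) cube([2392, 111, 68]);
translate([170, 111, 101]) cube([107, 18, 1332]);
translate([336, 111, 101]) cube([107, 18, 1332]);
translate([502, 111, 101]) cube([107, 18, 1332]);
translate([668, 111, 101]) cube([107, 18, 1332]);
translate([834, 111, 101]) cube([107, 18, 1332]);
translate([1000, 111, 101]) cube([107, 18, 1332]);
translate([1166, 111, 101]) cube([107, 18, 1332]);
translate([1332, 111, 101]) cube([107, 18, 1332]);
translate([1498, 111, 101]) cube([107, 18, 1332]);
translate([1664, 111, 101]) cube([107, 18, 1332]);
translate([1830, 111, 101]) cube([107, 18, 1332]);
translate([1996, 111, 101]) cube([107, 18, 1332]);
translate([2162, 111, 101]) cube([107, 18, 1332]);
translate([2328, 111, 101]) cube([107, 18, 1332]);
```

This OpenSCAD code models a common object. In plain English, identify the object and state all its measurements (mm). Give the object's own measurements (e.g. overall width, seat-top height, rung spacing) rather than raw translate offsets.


A fence section. Two 111×111 mm posts, 1399 mm tall, stand on the floor with a clear span of 2392 mm between their inner faces. Two horizontal rails of 111×68 mm section span the gap between the posts with their undersides at z = 190 mm and z = 1193 mm, flush with the posts' −y face. 14 pickets, each 107 mm wide, 18 mm thick and 1332 mm tall, are fixed to the +y face of the rails with their bottoms at z = 101 mm, spaced across the span with a 59 mm gap after the −x post and between neighbouring pickets, with 68 mm left before the +x post.


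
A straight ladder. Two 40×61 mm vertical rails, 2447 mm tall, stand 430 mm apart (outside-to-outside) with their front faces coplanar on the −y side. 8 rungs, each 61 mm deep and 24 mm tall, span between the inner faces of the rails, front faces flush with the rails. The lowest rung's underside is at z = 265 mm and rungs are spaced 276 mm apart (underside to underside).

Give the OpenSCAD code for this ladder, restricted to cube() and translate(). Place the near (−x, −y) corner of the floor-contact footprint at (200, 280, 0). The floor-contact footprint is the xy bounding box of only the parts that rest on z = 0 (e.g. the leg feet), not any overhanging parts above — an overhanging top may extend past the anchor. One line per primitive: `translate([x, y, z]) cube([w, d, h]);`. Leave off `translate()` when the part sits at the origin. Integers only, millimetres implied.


translate([200, 280, 0]) cube([40, 61, 2447]);
translate([590, 280, 0]) cube([40, 61, 2447]);
translate([240, 280, 265]) cube([350, 61, 24]);
translate([240, 280, 541]) cube([350, 61, 24]);
translate([240, 280, 817]) cube([350, 61, 24]);
translate([240, 280, 1093]) cube([350, 61, 24]);
translate([240, 280, 1369]) cube([350, 61, 24]);
translate([240, 280, 1645]) cube([350, 61, 24]);
translate([240, 280, 1921]) cube([350, 61, 24]);
translate([240, 280, 2197]) cube([350, 61, 24]);


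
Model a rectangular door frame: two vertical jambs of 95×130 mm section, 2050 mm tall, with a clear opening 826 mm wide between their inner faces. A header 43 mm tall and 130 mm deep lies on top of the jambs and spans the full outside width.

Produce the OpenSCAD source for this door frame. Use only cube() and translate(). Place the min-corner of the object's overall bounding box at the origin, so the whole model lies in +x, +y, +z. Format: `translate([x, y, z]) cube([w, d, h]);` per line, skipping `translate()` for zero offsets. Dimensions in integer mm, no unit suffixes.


cube([95, 130, 2050]);
translate([921, 0, 0]) cube([95, 130, 2050]);
translate([0, 0, 2050]) cube([1016, 130, 43]);


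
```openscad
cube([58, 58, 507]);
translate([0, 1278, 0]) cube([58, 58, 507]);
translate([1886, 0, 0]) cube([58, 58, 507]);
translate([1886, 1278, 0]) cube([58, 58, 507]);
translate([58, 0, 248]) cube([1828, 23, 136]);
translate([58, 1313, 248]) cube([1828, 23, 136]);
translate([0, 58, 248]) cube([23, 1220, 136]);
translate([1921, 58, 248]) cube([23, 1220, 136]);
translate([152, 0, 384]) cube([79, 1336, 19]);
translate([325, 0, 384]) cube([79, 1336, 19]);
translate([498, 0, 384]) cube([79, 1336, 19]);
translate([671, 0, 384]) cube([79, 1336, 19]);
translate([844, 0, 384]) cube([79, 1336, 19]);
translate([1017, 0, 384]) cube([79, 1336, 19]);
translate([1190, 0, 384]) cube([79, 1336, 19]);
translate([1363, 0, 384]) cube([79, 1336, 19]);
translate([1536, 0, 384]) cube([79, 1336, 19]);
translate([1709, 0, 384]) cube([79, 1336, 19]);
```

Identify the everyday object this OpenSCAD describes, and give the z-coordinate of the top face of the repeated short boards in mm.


A bed frame. The slat-top height is 403 mm.

Four posts, four rails, and a row of slats — a bed frame. Slats sit on the rails at z = 248 + 136 = 384; with slat thickness 19, the top is 403 mm.


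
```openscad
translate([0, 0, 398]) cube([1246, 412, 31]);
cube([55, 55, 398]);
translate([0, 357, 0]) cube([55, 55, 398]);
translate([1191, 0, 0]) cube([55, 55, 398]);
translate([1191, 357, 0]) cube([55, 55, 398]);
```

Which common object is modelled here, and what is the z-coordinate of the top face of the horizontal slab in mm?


A bench. The seat-top height is 429 mm.

A long slab on four corner posts — a bench. The slab sits at z = 398 with thickness 31, so the top is 398 + 31 = 429 mm.


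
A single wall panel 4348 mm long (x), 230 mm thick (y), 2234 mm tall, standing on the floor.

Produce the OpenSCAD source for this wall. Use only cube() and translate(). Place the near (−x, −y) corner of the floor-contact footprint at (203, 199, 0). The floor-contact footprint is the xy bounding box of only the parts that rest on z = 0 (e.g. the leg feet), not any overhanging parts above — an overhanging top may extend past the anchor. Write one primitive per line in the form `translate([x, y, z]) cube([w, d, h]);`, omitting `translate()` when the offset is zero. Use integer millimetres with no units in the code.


translate([203, 199, 0]) cube([4348, 230, 2234]);


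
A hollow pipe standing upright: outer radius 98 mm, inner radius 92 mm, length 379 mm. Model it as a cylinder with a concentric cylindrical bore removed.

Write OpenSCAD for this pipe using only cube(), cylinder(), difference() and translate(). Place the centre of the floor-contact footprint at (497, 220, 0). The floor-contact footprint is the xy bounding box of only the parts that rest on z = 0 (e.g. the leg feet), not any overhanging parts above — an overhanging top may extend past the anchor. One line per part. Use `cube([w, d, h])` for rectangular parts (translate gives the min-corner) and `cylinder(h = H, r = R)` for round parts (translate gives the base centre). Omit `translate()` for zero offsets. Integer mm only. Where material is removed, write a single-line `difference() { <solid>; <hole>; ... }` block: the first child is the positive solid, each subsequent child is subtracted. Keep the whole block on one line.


difference() { translate([497, 220, 0]) cylinder(h = 379, r = 98); translate([497, 220, 0]) cylinder(h = 379, r = 92); }


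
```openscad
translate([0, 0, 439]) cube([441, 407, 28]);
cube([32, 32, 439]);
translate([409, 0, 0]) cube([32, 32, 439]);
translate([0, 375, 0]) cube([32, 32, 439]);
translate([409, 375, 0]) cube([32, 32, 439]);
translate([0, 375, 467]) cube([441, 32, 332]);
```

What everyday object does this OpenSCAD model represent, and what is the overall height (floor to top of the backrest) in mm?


A chair. The overall height is 799 mm.

A slab on four corner posts with a tall panel at the back — a chair. The seat slab sits at z = 439 with thickness 28, and the 332 mm backrest starts at the seat top, so the overall height is 439 + 28 + 332 = 799 mm.


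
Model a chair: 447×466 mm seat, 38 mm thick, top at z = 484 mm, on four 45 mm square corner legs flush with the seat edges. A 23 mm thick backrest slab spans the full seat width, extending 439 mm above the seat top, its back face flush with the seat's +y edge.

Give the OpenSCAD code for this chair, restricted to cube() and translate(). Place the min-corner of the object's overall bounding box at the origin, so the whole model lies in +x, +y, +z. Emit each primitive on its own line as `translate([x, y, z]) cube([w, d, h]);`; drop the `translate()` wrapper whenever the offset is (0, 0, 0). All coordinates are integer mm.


translate([0, 0, 446]) cube([447, 466, 38]);
cube([45, 45, 446]);
translate([402, 0, 0]) cube([45, 45, 446]);
translate([0, 421, 0]) cube([45, 45, 446]);
translate([402, 421, 0]) cube([45, 45, 446]);
translate([0, 443, 484]) cube([447, 23, 439]);


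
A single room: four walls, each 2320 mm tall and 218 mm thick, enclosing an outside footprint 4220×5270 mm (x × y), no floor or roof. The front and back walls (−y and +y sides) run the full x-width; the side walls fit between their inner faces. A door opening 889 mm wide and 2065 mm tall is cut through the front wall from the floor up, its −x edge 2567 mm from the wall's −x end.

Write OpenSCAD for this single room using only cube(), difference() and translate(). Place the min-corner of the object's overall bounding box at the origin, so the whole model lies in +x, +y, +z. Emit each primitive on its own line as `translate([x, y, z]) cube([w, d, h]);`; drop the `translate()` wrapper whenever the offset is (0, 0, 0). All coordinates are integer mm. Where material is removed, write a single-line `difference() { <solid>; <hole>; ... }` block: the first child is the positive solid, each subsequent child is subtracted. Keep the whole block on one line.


difference() { cube([4220, 218, 2320]); translate([2567, 0, 0]) cube([889, 218, 2065]); }
translate([0, 5052, 0]) cube([4220, 218, 2320]);
translate([0, 218, 0]) cube([218, 4834, 2320]);
translate([4002, 218, 0]) cube([218, 4834, 2320]);


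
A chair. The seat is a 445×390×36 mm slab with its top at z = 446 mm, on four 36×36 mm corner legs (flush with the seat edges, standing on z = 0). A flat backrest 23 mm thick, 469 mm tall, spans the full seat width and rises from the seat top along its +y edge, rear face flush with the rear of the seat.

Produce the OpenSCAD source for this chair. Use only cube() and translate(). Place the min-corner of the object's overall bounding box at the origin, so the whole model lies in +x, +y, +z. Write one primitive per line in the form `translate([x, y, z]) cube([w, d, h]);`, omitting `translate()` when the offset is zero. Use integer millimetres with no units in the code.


translate([0, 0, 410]) cube([445, 390, 36]);
cube([36, 36, 410]);
translate([409, 0, 0]) cube([36, 36, 410]);
translate([0, 354, 0]) cube([36, 36, 410]);
translate([409, 354, 0]) cube([36, 36, 410]);
translate([0, 367, 446]) cube([445, 23, 469]);


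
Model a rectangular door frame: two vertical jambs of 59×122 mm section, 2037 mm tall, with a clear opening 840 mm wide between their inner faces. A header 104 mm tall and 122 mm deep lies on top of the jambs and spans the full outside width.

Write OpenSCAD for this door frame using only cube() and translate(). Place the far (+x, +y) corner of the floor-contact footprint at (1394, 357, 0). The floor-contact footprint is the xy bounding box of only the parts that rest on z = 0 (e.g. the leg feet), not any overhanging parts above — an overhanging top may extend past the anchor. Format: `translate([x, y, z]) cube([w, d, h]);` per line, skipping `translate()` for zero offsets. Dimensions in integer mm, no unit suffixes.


translate([436, 235, 0]) cube([59, 122, 2037]);
translate([1335, 235, 0]) cube([59, 122, 2037]);
translate([436, 235, 2037]) cube([958, 122, 104]);


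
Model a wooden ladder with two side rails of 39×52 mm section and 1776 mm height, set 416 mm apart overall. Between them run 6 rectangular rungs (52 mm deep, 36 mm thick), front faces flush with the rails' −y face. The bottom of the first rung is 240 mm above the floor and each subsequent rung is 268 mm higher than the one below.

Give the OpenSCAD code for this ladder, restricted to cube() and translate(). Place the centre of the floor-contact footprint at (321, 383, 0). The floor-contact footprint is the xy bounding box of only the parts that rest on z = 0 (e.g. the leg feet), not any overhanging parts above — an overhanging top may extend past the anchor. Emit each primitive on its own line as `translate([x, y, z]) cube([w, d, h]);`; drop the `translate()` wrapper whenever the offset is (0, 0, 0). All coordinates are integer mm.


// rung span = 416 - 2*39 = 338
// rung[k] z = 240 + k*268
translate([113, 357, 0]) cube([39, 52, 1776]);
translate([490, 357, 0]) cube([39, 52, 1776]);
translate([152, 357, 240]) cube([338, 52, 36]);
translate([152, 357, 508]) cube([338, 52, 36]);
translate([152, 357, 776]) cube([338, 52, 36]);
translate([152, 357, 1044]) cube([338, 52, 36]);
translate([152, 357, 1312]) cube([338, 52, 36]);
translate([152, 357, 1580]) cube([338, 52, 36]);


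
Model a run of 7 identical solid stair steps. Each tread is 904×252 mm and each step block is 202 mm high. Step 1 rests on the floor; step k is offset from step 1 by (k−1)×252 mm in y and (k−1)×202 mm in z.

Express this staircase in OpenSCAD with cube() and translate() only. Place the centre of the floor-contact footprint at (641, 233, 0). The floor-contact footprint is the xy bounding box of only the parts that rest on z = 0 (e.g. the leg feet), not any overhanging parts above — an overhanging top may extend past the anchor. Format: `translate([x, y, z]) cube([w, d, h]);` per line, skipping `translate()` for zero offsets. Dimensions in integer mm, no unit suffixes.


translate([189, 107, 0]) cube([904, 252, 202]);
translate([189, 359, 202]) cube([904, 252, 202]);
translate([189, 611, 404]) cube([904, 252, 202]);
translate([189, 863, 606]) cube([904, 252, 202]);
translate([189, 1115, 808]) cube([904, 252, 202]);
translate([189, 1367, 1010]) cube([904, 252, 202]);
translate([189, 1619, 1212]) cube([904, 252, 202]);


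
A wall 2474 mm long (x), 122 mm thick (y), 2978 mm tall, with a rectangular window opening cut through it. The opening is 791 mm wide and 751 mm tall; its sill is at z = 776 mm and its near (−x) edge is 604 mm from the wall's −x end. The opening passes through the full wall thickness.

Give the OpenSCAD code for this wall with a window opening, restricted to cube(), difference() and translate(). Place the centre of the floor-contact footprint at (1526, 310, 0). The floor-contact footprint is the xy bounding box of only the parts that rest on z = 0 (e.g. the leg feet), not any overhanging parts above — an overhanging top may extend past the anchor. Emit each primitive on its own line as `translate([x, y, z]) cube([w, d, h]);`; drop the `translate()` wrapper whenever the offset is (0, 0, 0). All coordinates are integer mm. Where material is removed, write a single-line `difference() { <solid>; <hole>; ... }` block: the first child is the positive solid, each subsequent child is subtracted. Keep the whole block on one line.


difference() { translate([289, 249, 0]) cube([2474, 122, 2978]); translate([893, 249, 776]) cube([791, 122, 751]); }


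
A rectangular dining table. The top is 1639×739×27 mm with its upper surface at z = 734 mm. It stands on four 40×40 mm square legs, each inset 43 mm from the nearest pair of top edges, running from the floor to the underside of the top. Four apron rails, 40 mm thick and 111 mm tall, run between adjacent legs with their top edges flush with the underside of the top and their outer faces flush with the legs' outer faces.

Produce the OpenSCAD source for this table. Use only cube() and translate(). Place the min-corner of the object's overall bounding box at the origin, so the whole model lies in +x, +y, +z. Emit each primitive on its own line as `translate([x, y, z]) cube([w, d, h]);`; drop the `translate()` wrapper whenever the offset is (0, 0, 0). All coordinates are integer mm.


// leg_h = 734 - 27 = 707
// apron z = 707 - 111 = 596
translate([0, 0, 707]) cube([1639, 739, 27]);
translate([43, 43, 0]) cube([40, 40, 707]);
translate([1556, 43, 0]) cube([40, 40, 707]);
translate([43, 656, 0]) cube([40, 40, 707]);
translate([1556, 656, 0]) cube([40, 40, 707]);
translate([83, 43, 596]) cube([1473, 40, 111]);
translate([83, 656, 596]) cube([1473, 40, 111]);
translate([43, 83, 596]) cube([40, 573, 111]);
translate([1556, 83, 596]) cube([40, 573, 111]);


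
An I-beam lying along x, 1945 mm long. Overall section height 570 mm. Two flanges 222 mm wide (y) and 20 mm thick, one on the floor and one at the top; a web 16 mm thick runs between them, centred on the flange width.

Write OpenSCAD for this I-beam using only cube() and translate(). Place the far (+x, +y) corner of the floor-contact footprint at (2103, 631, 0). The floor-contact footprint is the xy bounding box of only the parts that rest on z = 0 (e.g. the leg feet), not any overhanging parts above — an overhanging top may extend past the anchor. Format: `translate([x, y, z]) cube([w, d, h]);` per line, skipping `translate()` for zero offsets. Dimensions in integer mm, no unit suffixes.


translate([158, 409, 0]) cube([1945, 222, 20]);
translate([158, 512, 20]) cube([1945, 16, 530]);
translate([158, 409, 550]) cube([1945, 222, 20]);
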